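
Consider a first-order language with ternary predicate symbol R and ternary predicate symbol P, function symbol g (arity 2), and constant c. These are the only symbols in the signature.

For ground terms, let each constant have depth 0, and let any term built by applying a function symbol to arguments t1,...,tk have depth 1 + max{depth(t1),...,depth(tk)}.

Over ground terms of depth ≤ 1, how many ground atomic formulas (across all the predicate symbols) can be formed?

First count ground terms of depth ≤ 1.
Let N_k count ground terms of depth at most k. Each non-constant term of depth ≤ k is some function symbol applied to depth-≤(k−1) arguments, giving N_k = 1 + N_{k-1}^2.
N_0 = 1
N_1 = 1 + 1^2 = 2
So |H| = 2.
Each predicate of arity r yields |H|^r ground atoms (one per choice of an r-tuple from H):
  R: 2^3 = 8;  P: 2^3 = 8
Total ground atoms: 8 + 8 = 16.

16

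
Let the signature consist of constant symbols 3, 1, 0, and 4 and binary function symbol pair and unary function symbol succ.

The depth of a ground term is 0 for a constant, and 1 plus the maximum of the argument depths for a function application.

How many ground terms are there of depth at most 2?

Count level by level. With function symbols pair/2, succ/1, the terms of depth ≤ k are the 4 constants together with each function applied to depth-≤(k−1) tuples, so N_k = 4 + N_{k-1}^2 + N_{k-1}.
N_0 = 4
N_1 = 4 + 4^2 + 4 = 24
N_2 = 4 + 24^2 + 24 = 604

604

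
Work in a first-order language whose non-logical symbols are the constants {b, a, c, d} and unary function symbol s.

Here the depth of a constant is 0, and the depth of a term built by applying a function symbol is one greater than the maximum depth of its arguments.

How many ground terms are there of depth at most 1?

Let N_k count ground terms of depth at most k. Each non-constant term of depth ≤ k is some function symbol applied to depth-≤(k−1) arguments, giving N_k = 4 + N_{k-1}.
N_0 = 4
N_1 = 4 + 4 = 8

8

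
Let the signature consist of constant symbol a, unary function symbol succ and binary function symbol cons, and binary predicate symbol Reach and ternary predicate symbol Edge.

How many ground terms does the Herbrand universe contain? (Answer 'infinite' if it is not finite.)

The signature has at least one function symbol (succ, arity 1) and at least one constant (a).
Iterating succ gives infinitely many distinct ground terms: a, succ(a), succ(succ(a)), ...
So the Herbrand universe is infinite.

infinite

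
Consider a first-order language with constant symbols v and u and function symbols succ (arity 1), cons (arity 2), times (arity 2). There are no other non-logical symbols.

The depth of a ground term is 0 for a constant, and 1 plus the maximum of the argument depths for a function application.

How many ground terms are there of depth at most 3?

Let N_k = |{terms of depth ≤ k}|. Then N_0 = 2 and N_k = 2 + N_{k-1} + N_{k-1}^2 + N_{k-1}^2 for k ≥ 1 (one summand per function symbol, arity giving the exponent).
N_0 = 2
N_1 = 2 + 2 + 2^2 + 2^2 = 12
N_2 = 2 + 12 + 12^2 + 12^2 = 302
N_3 = 2 + 302 + 302^2 + 302^2 = 182712

182712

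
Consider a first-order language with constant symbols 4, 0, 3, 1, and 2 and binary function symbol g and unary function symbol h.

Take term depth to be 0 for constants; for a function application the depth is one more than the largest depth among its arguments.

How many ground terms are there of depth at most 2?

1265

Write N_k for the number of ground terms of depth ≤ k. A term of depth ≤ k is either a constant or a function symbol applied to arguments of depth ≤ k−1, so N_k = 5 + N_{k-1}^2 + N_{k-1}.
N_0 = 5
N_1 = 5 + 5^2 + 5 = 35
N_2 = 5 + 35^2 + 35 = 1265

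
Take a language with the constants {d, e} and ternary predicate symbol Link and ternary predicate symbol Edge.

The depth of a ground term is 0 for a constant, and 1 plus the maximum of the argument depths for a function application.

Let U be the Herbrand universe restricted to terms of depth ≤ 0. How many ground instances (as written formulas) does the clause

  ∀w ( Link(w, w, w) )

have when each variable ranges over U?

2

Ground terms of depth ≤ 0:
  With no function symbols every ground term is a constant, so there are exactly 2 ground terms at every depth bound.
  N_0 = 2
So there are 2 ground terms available for substitution.
The variable w ranges independently over the available ground terms, and distinct assignments produce distinct instances.
Number of ground instances = 2.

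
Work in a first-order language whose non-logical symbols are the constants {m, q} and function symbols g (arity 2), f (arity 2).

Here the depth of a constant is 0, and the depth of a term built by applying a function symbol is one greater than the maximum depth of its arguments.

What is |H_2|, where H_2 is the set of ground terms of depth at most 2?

202

If N_k denotes the number of depth-≤k ground terms, the 2 constants give N_0 = 2, and each function symbol of arity r contributes N_{k-1}^r new terms at level k: N_k = 2 + N_{k-1}^2 + N_{k-1}^2.
N_0 = 2
N_1 = 2 + 2^2 + 2^2 = 10
N_2 = 2 + 10^2 + 10^2 = 202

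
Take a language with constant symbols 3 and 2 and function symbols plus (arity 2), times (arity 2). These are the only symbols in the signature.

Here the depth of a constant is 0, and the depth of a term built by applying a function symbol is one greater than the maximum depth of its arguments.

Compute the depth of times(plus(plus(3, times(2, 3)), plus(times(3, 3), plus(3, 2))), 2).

4

depth(times(2, 3)) = 1 + max(0, 0) = 1
depth(plus(3, times(2, 3))) = 1 + max(0, 1) = 2
depth(times(3, 3)) = 1 + max(0, 0) = 1
depth(plus(3, 2)) = 1 + max(0, 0) = 1
depth(plus(times(3, 3), plus(3, 2))) = 1 + max(1, 1) = 2
depth(plus(plus(3, times(2, 3)), plus(times(3, 3), plus(3, 2)))) = 1 + max(2, 2) = 3
depth(times(plus(plus(3, times(2, 3)), plus(times(3, 3), plus(3, 2))), 2)) = 1 + max(3, 0) = 4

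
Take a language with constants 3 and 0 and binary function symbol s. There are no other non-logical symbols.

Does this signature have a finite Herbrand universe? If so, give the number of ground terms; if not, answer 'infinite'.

infinite

The signature has at least one function symbol (s, arity 2) and at least one constant (3).
Iterating s gives infinitely many distinct ground terms: 3, s(3, 3), s(s(3, 3), s(3, 3)), ...
So the Herbrand universe is infinite.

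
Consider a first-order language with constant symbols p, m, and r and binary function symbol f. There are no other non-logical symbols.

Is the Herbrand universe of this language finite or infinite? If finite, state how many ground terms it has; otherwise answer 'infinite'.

infinite

The signature has at least one function symbol (f, arity 2) and at least one constant (p).
Iterating f gives infinitely many distinct ground terms: p, f(p, p), f(f(p, p), f(p, p)), ...
So the Herbrand universe is infinite.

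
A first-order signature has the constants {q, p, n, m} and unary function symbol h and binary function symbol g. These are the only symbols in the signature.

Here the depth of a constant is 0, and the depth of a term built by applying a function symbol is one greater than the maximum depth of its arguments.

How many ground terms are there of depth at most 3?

365424

If N_k denotes the number of depth-≤k ground terms, the 4 constants give N_0 = 4, and each function symbol of arity r contributes N_{k-1}^r new terms at level k: N_k = 4 + N_{k-1} + N_{k-1}^2.
N_0 = 4
N_1 = 4 + 4 + 4^2 = 24
N_2 = 4 + 24 + 24^2 = 604
N_3 = 4 + 604 + 604^2 = 365424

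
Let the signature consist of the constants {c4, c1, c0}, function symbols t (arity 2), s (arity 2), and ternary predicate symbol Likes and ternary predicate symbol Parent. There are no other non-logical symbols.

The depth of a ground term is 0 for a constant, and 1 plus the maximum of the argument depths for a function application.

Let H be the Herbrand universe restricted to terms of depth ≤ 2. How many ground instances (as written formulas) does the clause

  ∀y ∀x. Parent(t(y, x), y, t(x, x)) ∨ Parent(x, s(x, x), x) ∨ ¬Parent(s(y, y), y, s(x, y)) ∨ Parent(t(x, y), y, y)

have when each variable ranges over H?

783225

Ground terms of depth ≤ 2:
  Let N_k count ground terms of depth at most k. Each non-constant term of depth ≤ k is some function symbol applied to depth-≤(k−1) arguments, giving N_k = 3 + N_{k-1}^2 + N_{k-1}^2.
  N_0 = 3
  N_1 = 3 + 3^2 + 3^2 = 21
  N_2 = 3 + 21^2 + 21^2 = 885
So there are 885 ground terms available for substitution.
The clause has 2 distinct variables (y, x), each appearing in the body. In the free term algebra distinct substitutions yield syntactically distinct ground instances.
Number of ground instances = 885^2 = 783225.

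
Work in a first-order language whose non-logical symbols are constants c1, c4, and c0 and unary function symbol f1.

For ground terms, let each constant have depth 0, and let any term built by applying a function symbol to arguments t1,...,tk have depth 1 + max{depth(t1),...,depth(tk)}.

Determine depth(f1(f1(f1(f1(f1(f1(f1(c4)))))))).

7

depth(f1(c4)) = 1 + depth(c4) = 1 + 0 = 1
depth(f1(f1(c4))) = 1 + depth(f1(c4)) = 1 + 1 = 2
depth(f1(f1(f1(c4)))) = 1 + depth(f1(f1(c4))) = 1 + 2 = 3
depth(f1(f1(f1(f1(c4))))) = 1 + depth(f1(f1(f1(c4)))) = 1 + 3 = 4
depth(f1(f1(f1(f1(f1(c4)))))) = 1 + depth(f1(f1(f1(f1(c4))))) = 1 + 4 = 5
depth(f1(f1(f1(f1(f1(f1(c4))))))) = 1 + depth(f1(f1(f1(f1(f1(c4)))))) = 1 + 5 = 6
depth(f1(f1(f1(f1(f1(f1(f1(c4)))))))) = 1 + depth(f1(f1(f1(f1(f1(f1(c4))))))) = 1 + 6 = 7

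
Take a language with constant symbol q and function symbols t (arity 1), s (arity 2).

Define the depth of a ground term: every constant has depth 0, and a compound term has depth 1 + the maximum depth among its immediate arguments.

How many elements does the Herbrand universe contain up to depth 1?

Let N_k = |{terms of depth ≤ k}|. Then N_0 = 1 and N_k = 1 + N_{k-1} + N_{k-1}^2 for k ≥ 1 (one summand per function symbol, arity giving the exponent).
N_0 = 1
N_1 = 1 + 1 + 1^2 = 3

3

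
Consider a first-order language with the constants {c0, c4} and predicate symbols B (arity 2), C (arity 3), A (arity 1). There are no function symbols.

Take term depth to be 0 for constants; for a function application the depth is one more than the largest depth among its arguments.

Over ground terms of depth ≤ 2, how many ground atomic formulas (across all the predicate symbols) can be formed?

14

First count ground terms of depth ≤ 2.
With no function symbols every ground term is a constant, so there are exactly 2 ground terms at every depth bound.
N_0 = 2
N_1 = 2
N_2 = 2
So |H| = 2.
For each predicate symbol, the number of ground atoms is |H| raised to its arity; summing:
  B: 2^2 = 4;  C: 2^3 = 8;  A: 2
Total ground atoms: 4 + 8 + 2 = 14.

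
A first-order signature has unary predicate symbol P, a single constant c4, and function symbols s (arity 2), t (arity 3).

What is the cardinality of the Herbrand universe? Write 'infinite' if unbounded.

The signature has at least one function symbol (s, arity 2) and at least one constant (c4).
Iterating s gives infinitely many distinct ground terms: c4, s(c4, c4), s(s(c4, c4), s(c4, c4)), ...
So the Herbrand universe is infinite.

infinite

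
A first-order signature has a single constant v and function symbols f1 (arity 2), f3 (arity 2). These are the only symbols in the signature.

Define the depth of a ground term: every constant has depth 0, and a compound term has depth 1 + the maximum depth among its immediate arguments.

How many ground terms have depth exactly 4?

1044736

Count level by level. With function symbols f1/2, f3/2, the terms of depth ≤ k are the 1 constant together with each function applied to depth-≤(k−1) tuples, so N_k = 1 + N_{k-1}^2 + N_{k-1}^2.
N_0 = 1
N_1 = 1 + 1^2 + 1^2 = 3
N_2 = 1 + 3^2 + 3^2 = 19
N_3 = 1 + 19^2 + 19^2 = 723
N_4 = 1 + 723^2 + 723^2 = 1045459
Terms of depth exactly 4: N_4 − N_3 = 1045459 − 723 = 1044736.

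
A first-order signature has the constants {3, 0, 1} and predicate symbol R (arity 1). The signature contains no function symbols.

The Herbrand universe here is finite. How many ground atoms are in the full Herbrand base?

3

With no function symbols, the Herbrand universe is just the 3 constants.
Ground atoms per predicate: R: 3.
Herbrand base size = 3 = 3.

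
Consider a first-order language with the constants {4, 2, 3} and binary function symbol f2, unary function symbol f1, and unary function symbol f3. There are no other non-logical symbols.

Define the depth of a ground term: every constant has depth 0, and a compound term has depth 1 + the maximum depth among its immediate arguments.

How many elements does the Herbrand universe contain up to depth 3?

132498

If N_k denotes the number of depth-≤k ground terms, the 3 constants give N_0 = 3, and each function symbol of arity r contributes N_{k-1}^r new terms at level k: N_k = 3 + N_{k-1}^2 + N_{k-1} + N_{k-1}.
N_0 = 3
N_1 = 3 + 3^2 + 3 + 3 = 18
N_2 = 3 + 18^2 + 18 + 18 = 363
N_3 = 3 + 363^2 + 363 + 363 = 132498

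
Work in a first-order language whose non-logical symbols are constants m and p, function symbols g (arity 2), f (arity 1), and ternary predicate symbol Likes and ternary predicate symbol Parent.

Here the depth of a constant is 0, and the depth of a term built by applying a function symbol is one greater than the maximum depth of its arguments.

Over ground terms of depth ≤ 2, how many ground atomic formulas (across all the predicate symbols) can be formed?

First count ground terms of depth ≤ 2.
Count level by level. With function symbols g/2, f/1, the terms of depth ≤ k are the 2 constants together with each function applied to depth-≤(k−1) tuples, so N_k = 2 + N_{k-1}^2 + N_{k-1}.
N_0 = 2
N_1 = 2 + 2^2 + 2 = 8
N_2 = 2 + 8^2 + 8 = 74
So |H| = 74.
Ground atoms are formed by filling each argument slot of a predicate with a term from H, so an r-ary predicate gives |H|^r atoms:
  Likes: 74^3 = 405224;  Parent: 74^3 = 405224
Total ground atoms: 405224 + 405224 = 810448.

810448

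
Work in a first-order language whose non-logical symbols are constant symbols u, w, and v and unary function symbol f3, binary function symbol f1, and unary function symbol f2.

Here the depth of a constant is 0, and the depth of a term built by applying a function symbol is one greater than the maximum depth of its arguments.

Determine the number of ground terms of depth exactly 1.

Let N_k count ground terms of depth at most k. Each non-constant term of depth ≤ k is some function symbol applied to depth-≤(k−1) arguments, giving N_k = 3 + N_{k-1} + N_{k-1}^2 + N_{k-1}.
N_0 = 3
N_1 = 3 + 3 + 3^2 + 3 = 18
Terms of depth exactly 1: N_1 − N_0 = 18 − 3 = 15.

15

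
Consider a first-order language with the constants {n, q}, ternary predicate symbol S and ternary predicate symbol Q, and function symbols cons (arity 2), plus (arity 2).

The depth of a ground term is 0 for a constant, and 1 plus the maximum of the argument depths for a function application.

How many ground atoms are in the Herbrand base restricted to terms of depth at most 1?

First count ground terms of depth ≤ 1.
Let N_k = |{terms of depth ≤ k}|. Then N_0 = 2 and N_k = 2 + N_{k-1}^2 + N_{k-1}^2 for k ≥ 1 (one summand per function symbol, arity giving the exponent).
N_0 = 2
N_1 = 2 + 2^2 + 2^2 = 10
Explicitly: n, q, cons(n, n), cons(n, q), cons(q, n), cons(q, q), plus(n, n), plus(n, q), plus(q, n), plus(q, q).
So |H| = 10.
Ground atoms are formed by filling each argument slot of a predicate with a term from H, so an r-ary predicate gives |H|^r atoms:
  S: 10^3 = 1000;  Q: 10^3 = 1000
Total ground atoms: 1000 + 1000 = 2000.

2000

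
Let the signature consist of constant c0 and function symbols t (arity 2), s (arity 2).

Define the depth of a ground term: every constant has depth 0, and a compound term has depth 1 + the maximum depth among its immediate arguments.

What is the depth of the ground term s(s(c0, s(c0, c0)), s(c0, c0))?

3

depth(s(c0, c0)) = 1 + max(0, 0) = 1
depth(s(c0, s(c0, c0))) = 1 + max(0, 1) = 2
depth(s(s(c0, s(c0, c0)), s(c0, c0))) = 1 + max(2, 1) = 3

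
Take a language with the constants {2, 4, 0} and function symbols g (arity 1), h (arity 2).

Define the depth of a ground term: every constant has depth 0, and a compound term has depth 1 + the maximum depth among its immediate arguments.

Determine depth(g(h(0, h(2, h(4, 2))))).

depth(h(4, 2)) = 1 + max(0, 0) = 1
depth(h(2, h(4, 2))) = 1 + max(0, 1) = 2
depth(h(0, h(2, h(4, 2)))) = 1 + max(0, 2) = 3
depth(g(h(0, h(2, h(4, 2))))) = 1 + depth(h(0, h(2, h(4, 2)))) = 1 + 3 = 4

4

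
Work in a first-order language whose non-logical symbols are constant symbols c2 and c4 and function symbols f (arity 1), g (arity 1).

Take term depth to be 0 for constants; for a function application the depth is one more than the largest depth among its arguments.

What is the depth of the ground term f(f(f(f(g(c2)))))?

5

depth(g(c2)) = 1 + depth(c2) = 1 + 0 = 1
depth(f(g(c2))) = 1 + depth(g(c2)) = 1 + 1 = 2
depth(f(f(g(c2)))) = 1 + depth(f(g(c2))) = 1 + 2 = 3
depth(f(f(f(g(c2))))) = 1 + depth(f(f(g(c2)))) = 1 + 3 = 4
depth(f(f(f(f(g(c2)))))) = 1 + depth(f(f(f(g(c2))))) = 1 + 4 = 5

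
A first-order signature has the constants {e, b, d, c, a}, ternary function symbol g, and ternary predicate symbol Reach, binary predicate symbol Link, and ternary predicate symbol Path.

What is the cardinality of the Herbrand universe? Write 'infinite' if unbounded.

infinite

The signature has at least one function symbol (g, arity 3) and at least one constant (e).
Iterating g gives infinitely many distinct ground terms: e, g(e, e, e), g(g(e, e, e), g(e, e, e), g(e, e, e)), ...
So the Herbrand universe is infinite.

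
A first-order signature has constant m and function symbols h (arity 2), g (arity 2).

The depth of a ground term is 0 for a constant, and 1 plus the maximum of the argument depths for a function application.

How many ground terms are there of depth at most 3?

723

Count level by level. With function symbols h/2, g/2, the terms of depth ≤ k are the 1 constant together with each function applied to depth-≤(k−1) tuples, so N_k = 1 + N_{k-1}^2 + N_{k-1}^2.
N_0 = 1
N_1 = 1 + 1^2 + 1^2 = 3
N_2 = 1 + 3^2 + 3^2 = 19
N_3 = 1 + 19^2 + 19^2 = 723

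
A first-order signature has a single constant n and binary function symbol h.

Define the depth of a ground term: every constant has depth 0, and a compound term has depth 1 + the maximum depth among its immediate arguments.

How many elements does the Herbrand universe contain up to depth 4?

If N_k denotes the number of depth-≤k ground terms, the 1 constant gives N_0 = 1, and each function symbol of arity r contributes N_{k-1}^r new terms at level k: N_k = 1 + N_{k-1}^2.
N_0 = 1
N_1 = 1 + 1^2 = 2
N_2 = 1 + 2^2 = 5
N_3 = 1 + 5^2 = 26
N_4 = 1 + 26^2 = 677

677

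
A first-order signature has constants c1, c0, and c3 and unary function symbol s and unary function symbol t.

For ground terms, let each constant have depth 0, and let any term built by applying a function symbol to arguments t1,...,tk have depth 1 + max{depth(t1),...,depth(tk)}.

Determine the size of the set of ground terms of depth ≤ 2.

21

Count level by level. With function symbols s/1, t/1, the terms of depth ≤ k are the 3 constants together with each function applied to depth-≤(k−1) tuples, so N_k = 3 + N_{k-1} + N_{k-1}.
N_0 = 3
N_1 = 3 + 3 + 3 = 9
N_2 = 3 + 9 + 9 = 21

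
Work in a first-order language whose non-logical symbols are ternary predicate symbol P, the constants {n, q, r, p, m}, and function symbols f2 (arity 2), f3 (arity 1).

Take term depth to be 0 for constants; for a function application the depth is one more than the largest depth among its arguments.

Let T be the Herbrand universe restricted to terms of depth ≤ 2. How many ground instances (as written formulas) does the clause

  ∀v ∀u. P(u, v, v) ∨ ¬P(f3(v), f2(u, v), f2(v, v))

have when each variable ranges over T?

1600225

Ground terms of depth ≤ 2:
  Write N_k for the number of ground terms of depth ≤ k. A term of depth ≤ k is either a constant or a function symbol applied to arguments of depth ≤ k−1, so N_k = 5 + N_{k-1}^2 + N_{k-1}.
  N_0 = 5
  N_1 = 5 + 5^2 + 5 = 35
  N_2 = 5 + 35^2 + 35 = 1265
So there are 1265 ground terms available for substitution.
There are 2 variables to instantiate (v, u), each occurring in at least one literal, so different choices give different ground instances.
Number of ground instances = 1265^2 = 1600225.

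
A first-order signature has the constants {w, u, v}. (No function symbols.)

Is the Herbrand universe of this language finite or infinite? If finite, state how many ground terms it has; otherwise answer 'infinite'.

There are no function symbols, so every ground term is one of the 3 constants.
The Herbrand universe is {w, u, v}, which is finite with 3 elements.

3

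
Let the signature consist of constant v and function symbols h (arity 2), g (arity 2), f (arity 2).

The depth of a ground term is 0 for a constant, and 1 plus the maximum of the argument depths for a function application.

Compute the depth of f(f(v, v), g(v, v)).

depth(f(v, v)) = 1 + max(0, 0) = 1
depth(g(v, v)) = 1 + max(0, 0) = 1
depth(f(f(v, v), g(v, v))) = 1 + max(1, 1) = 2

2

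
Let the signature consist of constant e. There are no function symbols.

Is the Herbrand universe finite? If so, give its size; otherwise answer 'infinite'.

There are no function symbols, so the only ground term is the single constant.
The Herbrand universe is {e}, finite with 1 element.

1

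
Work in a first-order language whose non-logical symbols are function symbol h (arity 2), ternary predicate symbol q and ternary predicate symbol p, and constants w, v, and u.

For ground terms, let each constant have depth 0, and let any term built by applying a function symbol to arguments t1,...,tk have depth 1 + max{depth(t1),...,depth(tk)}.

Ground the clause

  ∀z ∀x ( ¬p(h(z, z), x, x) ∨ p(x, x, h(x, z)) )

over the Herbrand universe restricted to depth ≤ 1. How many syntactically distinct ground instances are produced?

144

Ground terms of depth ≤ 1:
  Count level by level. With function symbols h/2, the terms of depth ≤ k are the 3 constants together with each function applied to depth-≤(k−1) tuples, so N_k = 3 + N_{k-1}^2.
  N_0 = 3
  N_1 = 3 + 3^2 = 12
  Explicitly: w, v, u, h(w, w), h(w, v), h(w, u), h(v, w), h(v, v), h(v, u), h(u, w), h(u, v), h(u, u).
So there are 12 ground terms available for substitution.
Each of z, x ranges independently over the available ground terms, and distinct assignments produce distinct instances.
Number of ground instances = 12^2 = 144.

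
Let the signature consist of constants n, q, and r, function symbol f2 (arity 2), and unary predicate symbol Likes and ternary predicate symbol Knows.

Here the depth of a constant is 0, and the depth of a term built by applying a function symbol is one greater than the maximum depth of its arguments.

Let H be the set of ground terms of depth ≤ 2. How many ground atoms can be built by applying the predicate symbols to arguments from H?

First count ground terms of depth ≤ 2.
Let N_k count ground terms of depth at most k. Each non-constant term of depth ≤ k is some function symbol applied to depth-≤(k−1) arguments, giving N_k = 3 + N_{k-1}^2.
N_0 = 3
N_1 = 3 + 3^2 = 12
N_2 = 3 + 12^2 = 147
So |H| = 147.
For each predicate symbol, the number of ground atoms is |H| raised to its arity; summing:
  Likes: 147;  Knows: 147^3 = 3176523
Total ground atoms: 147 + 3176523 = 3176670.

3176670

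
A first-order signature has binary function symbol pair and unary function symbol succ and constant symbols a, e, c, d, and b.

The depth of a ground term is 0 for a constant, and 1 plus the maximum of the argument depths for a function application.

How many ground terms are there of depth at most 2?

1265

Let N_k = |{terms of depth ≤ k}|. Then N_0 = 5 and N_k = 5 + N_{k-1}^2 + N_{k-1} for k ≥ 1 (one summand per function symbol, arity giving the exponent).
N_0 = 5
N_1 = 5 + 5^2 + 5 = 35
N_2 = 5 + 35^2 + 35 = 1265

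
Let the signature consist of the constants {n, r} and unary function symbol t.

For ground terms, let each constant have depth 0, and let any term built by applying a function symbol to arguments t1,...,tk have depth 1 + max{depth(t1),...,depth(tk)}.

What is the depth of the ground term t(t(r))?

depth(t(r)) = 1 + depth(r) = 1 + 0 = 1
depth(t(t(r))) = 1 + depth(t(r)) = 1 + 1 = 2

2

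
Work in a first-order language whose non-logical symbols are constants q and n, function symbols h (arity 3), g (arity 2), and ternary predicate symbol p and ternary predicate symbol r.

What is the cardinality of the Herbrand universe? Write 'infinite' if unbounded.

infinite

The signature has at least one function symbol (h, arity 3) and at least one constant (q).
Iterating h gives infinitely many distinct ground terms: q, h(q, q, q), h(h(q, q, q), h(q, q, q), h(q, q, q)), ...
So the Herbrand universe is infinite.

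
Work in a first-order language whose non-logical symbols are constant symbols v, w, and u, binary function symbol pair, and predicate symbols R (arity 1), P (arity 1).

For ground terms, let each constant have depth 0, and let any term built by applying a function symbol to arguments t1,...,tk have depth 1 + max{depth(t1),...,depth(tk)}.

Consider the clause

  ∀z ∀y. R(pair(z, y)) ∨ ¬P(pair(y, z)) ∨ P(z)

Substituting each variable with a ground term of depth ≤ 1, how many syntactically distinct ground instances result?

144

Ground terms of depth ≤ 1:
  If N_k denotes the number of depth-≤k ground terms, the 3 constants give N_0 = 3, and each function symbol of arity r contributes N_{k-1}^r new terms at level k: N_k = 3 + N_{k-1}^2.
  N_0 = 3
  N_1 = 3 + 3^2 = 12
  Explicitly: v, w, u, pair(v, v), pair(v, w), pair(v, u), pair(w, v), pair(w, w), pair(w, u), pair(u, v), pair(u, w), pair(u, u).
So there are 12 ground terms available for substitution.
Each of z, y ranges independently over the available ground terms, and distinct assignments produce distinct instances.
Number of ground instances = 12^2 = 144.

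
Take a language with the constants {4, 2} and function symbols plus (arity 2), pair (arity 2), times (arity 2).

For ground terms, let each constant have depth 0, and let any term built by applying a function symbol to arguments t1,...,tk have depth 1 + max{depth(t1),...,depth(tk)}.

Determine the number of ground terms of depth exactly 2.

576

Let N_k count ground terms of depth at most k. Each non-constant term of depth ≤ k is some function symbol applied to depth-≤(k−1) arguments, giving N_k = 2 + N_{k-1}^2 + N_{k-1}^2 + N_{k-1}^2.
N_0 = 2
N_1 = 2 + 2^2 + 2^2 + 2^2 = 14
N_2 = 2 + 14^2 + 14^2 + 14^2 = 590
Terms of depth exactly 2: N_2 − N_1 = 590 − 14 = 576.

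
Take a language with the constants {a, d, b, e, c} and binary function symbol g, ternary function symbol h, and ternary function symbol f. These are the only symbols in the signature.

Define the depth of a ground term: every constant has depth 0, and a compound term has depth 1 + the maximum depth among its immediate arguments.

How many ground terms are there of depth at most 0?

5

If N_k denotes the number of depth-≤k ground terms, the 5 constants give N_0 = 5, and each function symbol of arity r contributes N_{k-1}^r new terms at level k: N_k = 5 + N_{k-1}^2 + N_{k-1}^3 + N_{k-1}^3.
N_0 = 5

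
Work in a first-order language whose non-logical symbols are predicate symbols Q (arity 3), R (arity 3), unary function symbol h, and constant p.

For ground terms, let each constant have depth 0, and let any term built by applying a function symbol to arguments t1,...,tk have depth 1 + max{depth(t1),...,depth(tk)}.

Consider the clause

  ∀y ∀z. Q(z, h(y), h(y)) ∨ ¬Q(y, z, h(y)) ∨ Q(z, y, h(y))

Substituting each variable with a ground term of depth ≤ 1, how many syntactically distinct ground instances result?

4

Ground terms of depth ≤ 1:
  If N_k denotes the number of depth-≤k ground terms, the 1 constant gives N_0 = 1, and each function symbol of arity r contributes N_{k-1}^r new terms at level k: N_k = 1 + N_{k-1}.
  N_0 = 1
  N_1 = 1 + 1 = 2
So there are 2 ground terms available for substitution.
The clause has 2 distinct variables (y, z), each appearing in the body. In the free term algebra distinct substitutions yield syntactically distinct ground instances.
Number of ground instances = 2^2 = 4.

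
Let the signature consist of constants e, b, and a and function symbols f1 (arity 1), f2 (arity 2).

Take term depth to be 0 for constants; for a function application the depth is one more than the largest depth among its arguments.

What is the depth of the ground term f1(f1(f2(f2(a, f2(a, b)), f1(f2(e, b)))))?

depth(f2(a, b)) = 1 + max(0, 0) = 1
depth(f2(a, f2(a, b))) = 1 + max(0, 1) = 2
depth(f2(e, b)) = 1 + max(0, 0) = 1
depth(f1(f2(e, b))) = 1 + depth(f2(e, b)) = 1 + 1 = 2
depth(f2(f2(a, f2(a, b)), f1(f2(e, b)))) = 1 + max(2, 2) = 3
depth(f1(f2(f2(a, f2(a, b)), f1(f2(e, b))))) = 1 + depth(f2(f2(a, f2(a, b)), f1(f2(e, b)))) = 1 + 3 = 4
depth(f1(f1(f2(f2(a, f2(a, b)), f1(f2(e, b)))))) = 1 + depth(f1(f2(f2(a, f2(a, b)), f1(f2(e, b))))) = 1 + 4 = 5

5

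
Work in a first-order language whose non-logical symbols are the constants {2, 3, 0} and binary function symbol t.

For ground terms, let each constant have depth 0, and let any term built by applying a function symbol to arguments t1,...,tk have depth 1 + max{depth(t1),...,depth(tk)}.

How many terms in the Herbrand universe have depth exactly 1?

Let N_k = |{terms of depth ≤ k}|. Then N_0 = 3 and N_k = 3 + N_{k-1}^2 for k ≥ 1 (one summand per function symbol, arity giving the exponent).
N_0 = 3
N_1 = 3 + 3^2 = 12
Terms of depth exactly 1: N_1 − N_0 = 12 − 3 = 9.

9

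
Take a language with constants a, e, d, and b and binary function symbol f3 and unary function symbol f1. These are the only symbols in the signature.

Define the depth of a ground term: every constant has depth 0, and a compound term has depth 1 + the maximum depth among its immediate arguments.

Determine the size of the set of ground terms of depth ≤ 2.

Let N_k count ground terms of depth at most k. Each non-constant term of depth ≤ k is some function symbol applied to depth-≤(k−1) arguments, giving N_k = 4 + N_{k-1}^2 + N_{k-1}.
N_0 = 4
N_1 = 4 + 4^2 + 4 = 24
N_2 = 4 + 24^2 + 24 = 604

604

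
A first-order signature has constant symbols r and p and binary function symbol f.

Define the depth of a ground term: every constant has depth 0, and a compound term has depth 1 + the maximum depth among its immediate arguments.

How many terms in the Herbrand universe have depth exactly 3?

Let N_k = |{terms of depth ≤ k}|. Then N_0 = 2 and N_k = 2 + N_{k-1}^2 for k ≥ 1 (one summand per function symbol, arity giving the exponent).
N_0 = 2
N_1 = 2 + 2^2 = 6
N_2 = 2 + 6^2 = 38
N_3 = 2 + 38^2 = 1446
Terms of depth exactly 3: N_3 − N_2 = 1446 − 38 = 1408.

1408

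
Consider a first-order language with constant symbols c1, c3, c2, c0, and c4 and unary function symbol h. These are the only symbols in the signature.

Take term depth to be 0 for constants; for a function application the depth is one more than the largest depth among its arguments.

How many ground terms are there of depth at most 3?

20

Write N_k for the number of ground terms of depth ≤ k. A term of depth ≤ k is either a constant or a function symbol applied to arguments of depth ≤ k−1, so N_k = 5 + N_{k-1}.
N_0 = 5
N_1 = 5 + 5 = 10
N_2 = 5 + 10 = 15
N_3 = 5 + 15 = 20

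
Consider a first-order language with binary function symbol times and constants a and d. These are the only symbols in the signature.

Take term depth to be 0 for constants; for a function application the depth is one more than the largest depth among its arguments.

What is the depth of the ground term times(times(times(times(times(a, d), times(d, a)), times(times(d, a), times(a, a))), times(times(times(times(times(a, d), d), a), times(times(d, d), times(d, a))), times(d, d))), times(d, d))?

7

depth(times(a, d)) = 1 + max(0, 0) = 1
depth(times(d, a)) = 1 + max(0, 0) = 1
depth(times(times(a, d), times(d, a))) = 1 + max(1, 1) = 2
depth(times(a, a)) = 1 + max(0, 0) = 1
depth(times(times(d, a), times(a, a))) = 1 + max(1, 1) = 2
depth(times(times(times(a, d), times(d, a)), times(times(d, a), times(a, a)))) = 1 + max(2, 2) = 3
depth(times(times(a, d), d)) = 1 + max(1, 0) = 2
depth(times(times(times(a, d), d), a)) = 1 + max(2, 0) = 3
depth(times(d, d)) = 1 + max(0, 0) = 1
depth(times(times(d, d), times(d, a))) = 1 + max(1, 1) = 2
depth(times(times(times(times(a, d), d), a), times(times(d, d), times(d, a)))) = 1 + max(3, 2) = 4
depth(times(times(times(times(times(a, d), d), a), times(times(d, d), times(d, a))), times(d, d))) = 1 + max(4, 1) = 5
depth(times(times(times(times(a, d), times(d, a)), times(times(d, a), times(a, a))), times(times(times(times(times(a, d), d), a), times(times(d, d), times(d, a))), times(d, d)))) = 1 + max(3, 5) = 6
depth(times(times(times(times(times(a, d), times(d, a)), times(times(d, a), times(a, a))), times(times(times(times(times(a, d), d), a), times(times(d, d), times(d, a))), times(d, d))), times(d, d))) = 1 + max(6, 1) = 7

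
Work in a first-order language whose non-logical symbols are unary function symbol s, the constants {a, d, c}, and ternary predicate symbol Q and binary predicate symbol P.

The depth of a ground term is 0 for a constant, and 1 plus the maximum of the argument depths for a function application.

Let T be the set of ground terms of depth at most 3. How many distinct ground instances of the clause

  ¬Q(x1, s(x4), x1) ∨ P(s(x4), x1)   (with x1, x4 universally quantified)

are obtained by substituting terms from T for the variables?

144

Ground terms of depth ≤ 3:
  Count level by level. With function symbols s/1, the terms of depth ≤ k are the 3 constants together with each function applied to depth-≤(k−1) tuples, so N_k = 3 + N_{k-1}.
  N_0 = 3
  N_1 = 3 + 3 = 6
  N_2 = 3 + 6 = 9
  N_3 = 3 + 9 = 12
  Explicitly: a, d, c, s(a), s(d), s(c), s(s(a)), s(s(d)), s(s(c)), s(s(s(a))), s(s(s(d))), s(s(s(c))).
So there are 12 ground terms available for substitution.
The body mentions every one of the 2 quantified variables; since ground terms form a free algebra, no two substitutions collapse to the same formula.
Number of ground instances = 12^2 = 144.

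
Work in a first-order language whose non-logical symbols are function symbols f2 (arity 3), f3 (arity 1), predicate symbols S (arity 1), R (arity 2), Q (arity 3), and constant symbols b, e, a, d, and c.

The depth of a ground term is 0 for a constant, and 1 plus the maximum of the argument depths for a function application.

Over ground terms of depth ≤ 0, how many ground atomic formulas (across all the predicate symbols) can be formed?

First count ground terms of depth ≤ 0.
Write N_k for the number of ground terms of depth ≤ k. A term of depth ≤ k is either a constant or a function symbol applied to arguments of depth ≤ k−1, so N_k = 5 + N_{k-1}^3 + N_{k-1}.
N_0 = 5
Explicitly: b, e, a, d, c.
So |H| = 5.
Each predicate of arity r yields |H|^r ground atoms (one per choice of an r-tuple from H):
  S: 5;  R: 5^2 = 25;  Q: 5^3 = 125
Total ground atoms: 5 + 25 + 125 = 155.

155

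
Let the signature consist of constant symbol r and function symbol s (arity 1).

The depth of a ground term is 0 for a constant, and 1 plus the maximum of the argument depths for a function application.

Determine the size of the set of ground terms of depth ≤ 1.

If N_k denotes the number of depth-≤k ground terms, the 1 constant gives N_0 = 1, and each function symbol of arity r contributes N_{k-1}^r new terms at level k: N_k = 1 + N_{k-1}.
N_0 = 1
N_1 = 1 + 1 = 2
Explicitly: r, s(r).

2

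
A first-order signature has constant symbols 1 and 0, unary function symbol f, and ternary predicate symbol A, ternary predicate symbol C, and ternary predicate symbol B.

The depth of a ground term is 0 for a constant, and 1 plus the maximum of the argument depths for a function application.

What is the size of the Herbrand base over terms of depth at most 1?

First count ground terms of depth ≤ 1.
Let N_k = |{terms of depth ≤ k}|. Then N_0 = 2 and N_k = 2 + N_{k-1} for k ≥ 1 (one summand per function symbol, arity giving the exponent).
N_0 = 2
N_1 = 2 + 2 = 4
So |H| = 4.
Each predicate of arity r yields |H|^r ground atoms (one per choice of an r-tuple from H):
  A: 4^3 = 64;  C: 4^3 = 64;  B: 4^3 = 64
Total ground atoms: 64 + 64 + 64 = 192.

192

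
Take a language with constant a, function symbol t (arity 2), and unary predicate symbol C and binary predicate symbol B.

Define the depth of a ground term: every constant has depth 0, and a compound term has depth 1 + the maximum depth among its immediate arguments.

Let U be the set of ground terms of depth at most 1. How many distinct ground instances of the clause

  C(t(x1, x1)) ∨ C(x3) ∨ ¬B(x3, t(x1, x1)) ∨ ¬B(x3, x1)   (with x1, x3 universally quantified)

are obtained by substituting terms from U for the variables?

4

Ground terms of depth ≤ 1:
  Write N_k for the number of ground terms of depth ≤ k. A term of depth ≤ k is either a constant or a function symbol applied to arguments of depth ≤ k−1, so N_k = 1 + N_{k-1}^2.
  N_0 = 1
  N_1 = 1 + 1^2 = 2
  Explicitly: a, t(a, a).
So there are 2 ground terms available for substitution.
The clause has 2 distinct variables (x1, x3), each appearing in the body. In the free term algebra distinct substitutions yield syntactically distinct ground instances.
Number of ground instances = 2^2 = 4.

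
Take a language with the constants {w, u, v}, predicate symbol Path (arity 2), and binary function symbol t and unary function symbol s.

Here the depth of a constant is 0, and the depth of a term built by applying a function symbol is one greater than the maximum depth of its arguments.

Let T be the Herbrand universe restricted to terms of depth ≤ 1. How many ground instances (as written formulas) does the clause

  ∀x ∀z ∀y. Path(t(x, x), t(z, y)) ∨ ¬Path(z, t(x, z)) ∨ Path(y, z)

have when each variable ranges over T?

Ground terms of depth ≤ 1:
  Let N_k count ground terms of depth at most k. Each non-constant term of depth ≤ k is some function symbol applied to depth-≤(k−1) arguments, giving N_k = 3 + N_{k-1}^2 + N_{k-1}.
  N_0 = 3
  N_1 = 3 + 3^2 + 3 = 15
So there are 15 ground terms available for substitution.
Each of x, z, y ranges independently over the available ground terms, and distinct assignments produce distinct instances.
Number of ground instances = 15^3 = 3375.

3375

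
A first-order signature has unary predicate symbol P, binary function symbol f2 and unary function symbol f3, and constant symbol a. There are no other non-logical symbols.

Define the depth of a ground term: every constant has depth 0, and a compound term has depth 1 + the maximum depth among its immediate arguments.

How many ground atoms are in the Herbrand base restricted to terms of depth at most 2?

13

First count ground terms of depth ≤ 2.
Write N_k for the number of ground terms of depth ≤ k. A term of depth ≤ k is either a constant or a function symbol applied to arguments of depth ≤ k−1, so N_k = 1 + N_{k-1}^2 + N_{k-1}.
N_0 = 1
N_1 = 1 + 1^2 + 1 = 3
N_2 = 1 + 3^2 + 3 = 13
So |H| = 13.
For each predicate symbol, the number of ground atoms is |H| raised to its arity; summing:
  P: 13
Total ground atoms: 13.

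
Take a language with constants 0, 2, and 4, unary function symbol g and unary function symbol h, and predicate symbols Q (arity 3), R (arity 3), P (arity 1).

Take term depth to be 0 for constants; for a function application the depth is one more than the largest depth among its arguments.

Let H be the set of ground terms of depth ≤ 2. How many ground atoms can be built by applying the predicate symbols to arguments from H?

18543

First count ground terms of depth ≤ 2.
Let N_k = |{terms of depth ≤ k}|. Then N_0 = 3 and N_k = 3 + N_{k-1} + N_{k-1} for k ≥ 1 (one summand per function symbol, arity giving the exponent).
N_0 = 3
N_1 = 3 + 3 + 3 = 9
N_2 = 3 + 9 + 9 = 21
So |H| = 21.
Ground atoms are formed by filling each argument slot of a predicate with a term from H, so an r-ary predicate gives |H|^r atoms:
  Q: 21^3 = 9261;  R: 21^3 = 9261;  P: 21
Total ground atoms: 9261 + 9261 + 21 = 18543.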